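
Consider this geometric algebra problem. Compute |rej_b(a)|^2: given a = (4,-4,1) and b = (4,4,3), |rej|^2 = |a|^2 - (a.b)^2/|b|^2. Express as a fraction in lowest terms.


|a|^2 = 4^2 + (-4)^2 + 1^2 = 33
|b|^2 = 4^2 + 4^2 + 3^2 = 41
a . b = 4*4 + (-4)*4 + 1*3 = 3
(a.b)^2 = 3^2 = 9
|rej|^2 = 33 - 9/41
= (1353 - 9)/41
= 1344/41
In lowest terms: 1344/41


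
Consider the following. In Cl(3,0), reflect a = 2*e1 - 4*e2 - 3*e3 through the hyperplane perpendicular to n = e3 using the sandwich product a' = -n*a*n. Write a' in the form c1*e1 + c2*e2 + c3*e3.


Reflection formula: a' = -n*a*n, with n = e3 (unit vector, n^2 = 1).
For reflection through hyperplane perp to e3:
The component along e3 flips sign, others stay.
a = (2, -4, -3)
a' = (2, -4, 3)
a' = 2*e1 - 4*e2 + 3*e3


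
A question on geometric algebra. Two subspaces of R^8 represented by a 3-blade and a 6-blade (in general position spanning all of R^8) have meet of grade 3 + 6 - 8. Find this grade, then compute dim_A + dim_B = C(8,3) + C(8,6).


Meet grade = grade(A) + grade(B) - n
= 3 + 6 - 8 = 1
C(8,3) = 56
C(8,6) = 28
dim_A + dim_B = 56 + 28 = 84


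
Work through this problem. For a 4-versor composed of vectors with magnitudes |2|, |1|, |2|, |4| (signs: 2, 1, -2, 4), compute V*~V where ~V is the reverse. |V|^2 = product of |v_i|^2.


Each vector v_i has |v_i|^2 = s_i^2
Squared scales: 2^2 = 4, 1^2 = 1, (-2)^2 = 4, 4^2 = 16
|V|^2 = 4 * 1 * 4 * 16
= 256


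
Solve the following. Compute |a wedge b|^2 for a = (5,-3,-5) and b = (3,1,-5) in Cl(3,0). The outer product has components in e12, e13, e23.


a wedge b = (a1*b2 - a2*b1)*e12 + (a1*b3 - a3*b1)*e13 + (a2*b3 - a3*b2)*e23
e12 coeff: 5*1 - (-3)*3 = 5 - (-9) = 14
e13 coeff: 5*(-5) - (-5)*3 = -25 - (-15) = -10
e23 coeff: (-3)*(-5) - (-5)*1 = 15 - (-5) = 20
|a wedge b|^2 = 14^2 + (-10)^2 + 20^2
= 196 + 100 + 400
= 696


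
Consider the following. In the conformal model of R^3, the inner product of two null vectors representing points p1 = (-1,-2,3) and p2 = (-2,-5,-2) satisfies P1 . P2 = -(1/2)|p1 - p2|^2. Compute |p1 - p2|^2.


p1 - p2 = (1, 3, 5)
|p1 - p2|^2 = 1^2 + 3^2 + 5^2
= 1 + 9 + 25
= 35


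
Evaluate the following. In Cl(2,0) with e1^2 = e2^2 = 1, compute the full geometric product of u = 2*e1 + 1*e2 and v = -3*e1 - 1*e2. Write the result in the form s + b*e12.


Expand: (2*e1 + 1*e2)(-3*e1 - 1*e2)
= 2*(-3)*e1e1 + 2*(-1)*e1e2 + 1*(-3)*e2e1 + 1*(-1)*e2e2
Using e1^2 = e2^2 = 1, e2e1 = -e1e2:
Scalar part s = 2*(-3) + 1*(-1) = -6 + (-1) = -7
Bivector part b = 2*(-1) - 1*(-3) = -2 - (-3) = 1
uv = -7 + 1*e12


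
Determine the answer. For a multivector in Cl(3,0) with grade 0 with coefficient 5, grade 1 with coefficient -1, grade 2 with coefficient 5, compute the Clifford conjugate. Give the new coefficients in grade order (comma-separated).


Clifford conjugate sign for grade k: (-1)^(k(k+1)/2)
Grade 0: (-1)^(0*1/2) = (-1)^0 = 1, coeff 5 -> 5
Grade 1: (-1)^(1*2/2) = (-1)^1 = -1, coeff -1 -> 1
Grade 2: (-1)^(2*3/2) = (-1)^3 = -1, coeff 5 -> -5
Conjugated coefficients: 5, 1, -5


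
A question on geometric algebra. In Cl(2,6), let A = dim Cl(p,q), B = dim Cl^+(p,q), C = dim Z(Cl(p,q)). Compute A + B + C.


n = 2 + 6 = 8
Total dim = 2^8 = 256
Even subalgebra dim = 2^7 = 128
n is even, so center dim = 1
Sum = 256 + 128 + 1 = 385


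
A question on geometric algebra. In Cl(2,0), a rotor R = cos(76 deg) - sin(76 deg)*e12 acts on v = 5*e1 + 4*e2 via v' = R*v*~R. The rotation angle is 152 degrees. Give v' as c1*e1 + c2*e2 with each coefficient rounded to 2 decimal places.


Rotor R = cos(76deg) - sin(76deg)*e12
Rotation angle theta = 2 * 76 = 152 degrees
v' = R*v*~R rotates v by theta.
cos(152deg) = -0.8829, sin(152deg) = 0.4695
v'_1 = 5*cos(152deg) - 4*sin(152deg)
= 5*(-0.8829) - 4*0.4695
= -6.29
v'_2 = 5*sin(152deg) + 4*cos(152deg)
= 5*0.4695 + 4*(-0.8829)
= -1.18
v' = -6.29*e1 - 1.18*e2


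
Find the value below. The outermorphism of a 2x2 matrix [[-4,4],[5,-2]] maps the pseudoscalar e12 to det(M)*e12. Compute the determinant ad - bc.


The outermorphism of a linear map f sends e1^e2 to f(e1)^f(e2).
f(e1) = -4*e1 + 5*e2
f(e2) = 4*e1 - 2*e2
f(e1) ^ f(e2) = (-4*e1 + 5*e2) ^ (4*e1 - 2*e2)
= (-4)*(-2)*e12 + 5*4*e21
= (8 - 20)*e12
= -12*e12
Coefficient = -12


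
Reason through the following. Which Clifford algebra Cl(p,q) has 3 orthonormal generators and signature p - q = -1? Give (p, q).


We need p + q = 3 and p - q = -1.
Adding: 2p = 3 + (-1) = 2, so p = 1.
Then q = 3 - 1 = 2.
(p, q) = (1, 2)


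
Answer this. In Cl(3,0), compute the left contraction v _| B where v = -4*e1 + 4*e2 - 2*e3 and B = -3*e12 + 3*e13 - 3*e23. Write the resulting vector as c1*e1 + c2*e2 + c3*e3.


Left contraction v _| B = <vB>_1 (grade-1 part of the geometric product vB).
Using e1_|e12 = e2, e2_|e12 = -e1, e1_|e13 = e3, e3_|e13 = -e1, e2_|e23 = e3, e3_|e23 = -e2:
e1 coeff: -v2*b12 - v3*b13 = -(4)*(-3) - (-2)*(3) = 18
e2 coeff: v1*b12 - v3*b23 = (-4)*(-3) - (-2)*(-3) = 6
e3 coeff: v1*b13 + v2*b23 = (-4)*(3) + (4)*(-3) = -24
v _| B = 18*e1 + 6*e2 - 24*e3


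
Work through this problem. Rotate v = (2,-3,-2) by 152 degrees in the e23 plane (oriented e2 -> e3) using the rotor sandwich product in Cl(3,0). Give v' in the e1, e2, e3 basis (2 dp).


Rotor R = cos(76deg) - sin(76deg)*e23
Rotation angle theta = 2 * 76 = 152 degrees in the e23 plane (e2 -> e3).
The component perpendicular to the plane (e1) is invariant: v'_1 = v1 = 2.00
cos(152deg) = -0.8829, sin(152deg) = 0.4695
v'_2 = v2*cos(theta) - v3*sin(theta) = -3*(-0.8829) - (-2)*0.4695 = 3.59
v'_3 = v2*sin(theta) + v3*cos(theta) = -3*0.4695 + (-2)*(-0.8829) = 0.36
v' = 2.00*e1 + 3.59*e2 + 0.36*e3


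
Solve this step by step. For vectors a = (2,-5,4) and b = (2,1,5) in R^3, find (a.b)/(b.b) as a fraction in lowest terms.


Projection coefficient = (a . b) / (b . b)
a . b = 2*2 + (-5)*1 + 4*5
= 4 + (-5) + 20 = 19
b . b = 2^2 + 1^2 + 5^2
= 4 + 1 + 25 = 30
Coefficient = 19/30
In lowest terms: 19/30


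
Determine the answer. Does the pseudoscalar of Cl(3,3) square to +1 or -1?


The pseudoscalar I = e1...e_n (product of all n generators) of Cl(p,q) satisfies I^2 = (-1)^(q + n(n-1)/2).
p = 3, q = 3, n = p + q = 6
n(n-1)/2 = 6 * 5 / 2 = 15
Exponent = q + n(n-1)/2 = 3 + 15 = 18
I^2 = (-1)^18 = +1


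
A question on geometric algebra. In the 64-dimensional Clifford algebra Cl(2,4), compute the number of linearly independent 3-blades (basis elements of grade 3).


Number of grade-k basis blades in Cl(p,q) with n = p + q is C(n, k).
n = 2 + 4 = 6
C(6, 3) = 6! / (3! * 3!)
= 720 / (6 * 6)
= 20


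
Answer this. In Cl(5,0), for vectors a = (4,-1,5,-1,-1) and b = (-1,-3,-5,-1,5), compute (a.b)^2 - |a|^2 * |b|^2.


a . b = 4*(-1) + (-1)*(-3) + 5*(-5) + (-1)*(-1) + (-1)*5
= -4 + 3 + (-25) + 1 + (-5) = -30
|a|^2 = 4^2 + (-1)^2 + 5^2 + (-1)^2 + (-1)^2 = 44
|b|^2 = (-1)^2 + (-3)^2 + (-5)^2 + (-1)^2 + 5^2 = 61
(a.b)^2 = (-30)^2 = 900
|a|^2 * |b|^2 = 44 * 61 = 2684
Result = 900 - 2684 = -1784


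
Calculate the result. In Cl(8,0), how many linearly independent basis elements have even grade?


Even subalgebra dimension = 2^(n-1)
n = 8 + 0 = 8
2^(8 - 1) = 2^7 = 128
Verification: sum of C(8,k) for even k = 1 + 28 + 70 + 28 + 1 = 128
Result = 128


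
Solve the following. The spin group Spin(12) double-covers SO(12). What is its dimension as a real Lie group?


Spin(n) double-covers SO(n); both have Lie algebra so(n) of dimension n(n-1)/2.
n = 12
n(n-1) = 12 * 11 = 132
dim Spin(12) = 132/2 = 66


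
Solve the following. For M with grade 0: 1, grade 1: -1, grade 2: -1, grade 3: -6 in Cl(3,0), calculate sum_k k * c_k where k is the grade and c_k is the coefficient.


Grade-weighted sum = sum of grade_k * coefficient_k
0*1 = 0
1*(-1) = -1
2*(-1) = -2
3*(-6) = -18
Total = 0 + (-1) + (-2) + (-18) = -21


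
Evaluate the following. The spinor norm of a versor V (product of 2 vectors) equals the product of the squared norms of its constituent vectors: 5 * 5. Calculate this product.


Spinor norm N(V) = |v1|^2 * |v2|^2 * ... * |v2|^2
= 5 * 5
Running product: 5, 25
N(V) = 25


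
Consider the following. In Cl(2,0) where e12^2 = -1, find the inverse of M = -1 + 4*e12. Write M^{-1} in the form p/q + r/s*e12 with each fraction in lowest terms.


M = -1 + 4*e12, where e12^2 = -1.
Since M commutes with its reverse ~M = a - b*e12, M * ~M = a^2 - b^2*e12^2 = a^2 + b^2.
So M^{-1} = ~M / (a^2 + b^2) = (a - b*e12)/(a^2 + b^2).
a^2 + b^2 = 1 + 16 = 17
Scalar part = -1/17 = -1/17
Bivector coeff = -4/17 = -4/17
M^{-1} = -1/17 - 4/17*e12


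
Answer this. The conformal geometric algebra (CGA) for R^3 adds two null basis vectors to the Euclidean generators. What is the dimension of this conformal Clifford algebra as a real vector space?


The conformal model of R^3 uses Cl(4,1): the 3 Euclidean generators plus two extra orthogonal generators e+ (e+^2 = +1) and e- (e-^2 = -1), from which the null vectors e0, einf are built.
Number of generators m = 3 + 2 = 5.
dim Cl(p,q) = 2^m = 2^5 = 32


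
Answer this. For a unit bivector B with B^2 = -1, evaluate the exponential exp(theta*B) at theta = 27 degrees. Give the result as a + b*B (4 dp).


For a unit bivector B with B^2 = -1, the exponential series gives
e^(theta*B) = cos(theta) + sin(theta)*B (the GA analogue of Euler's formula).
theta = 27 degrees = 0.471239 rad
cos(27 deg) = 0.8910
sin(27 deg) = 0.4540
exp(theta*B) = 0.8910 + 0.4540*B


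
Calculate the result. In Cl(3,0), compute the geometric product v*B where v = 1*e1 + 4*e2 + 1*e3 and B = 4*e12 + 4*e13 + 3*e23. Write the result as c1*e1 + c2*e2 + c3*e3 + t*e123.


vB has grade-1 (vector) and grade-3 (trivector) parts: vB = (v _| B) + (v ^ B).
Vector part <vB>_1:
  e1: -v2*b12 - v3*b13 = -(4)*(4) - (1)*(4) = -20
  e2: v1*b12 - v3*b23 = (1)*(4) - (1)*(3) = 1
  e3: v1*b13 + v2*b23 = (1)*(4) + (4)*(3) = 16
Trivector part <vB>_3:
  e123: v1*b23 - v2*b13 + v3*b12 = (1)*(3) - (4)*(4) + (1)*(4) = -9
vB = -20*e1 + 1*e2 + 16*e3 - 9*e123


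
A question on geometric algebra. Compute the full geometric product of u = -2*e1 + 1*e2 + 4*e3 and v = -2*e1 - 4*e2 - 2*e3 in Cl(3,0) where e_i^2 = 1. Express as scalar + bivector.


In Cl(3,0): e_i^2 = 1, e_ie_j = -e_je_i for i != j.
Scalar part = u . v = (-2)*(-2) + 1*(-4) + 4*(-2)
= 4 + (-4) + (-8) = -8
e12 coeff = (-2)*(-4) - 1*(-2) = 8 - (-2) = 10
e13 coeff = (-2)*(-2) - 4*(-2) = 4 - (-8) = 12
e23 coeff = 1*(-2) - 4*(-4) = -2 - (-16) = 14
uv = -8 + 10*e12 + 12*e13 + 14*e23


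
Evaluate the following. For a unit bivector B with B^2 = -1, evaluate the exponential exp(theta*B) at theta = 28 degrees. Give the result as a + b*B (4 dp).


For a unit bivector B with B^2 = -1, the exponential series gives
e^(theta*B) = cos(theta) + sin(theta)*B (the GA analogue of Euler's formula).
theta = 28 degrees = 0.488692 rad
cos(28 deg) = 0.8829
sin(28 deg) = 0.4695
exp(theta*B) = 0.8829 + 0.4695*B


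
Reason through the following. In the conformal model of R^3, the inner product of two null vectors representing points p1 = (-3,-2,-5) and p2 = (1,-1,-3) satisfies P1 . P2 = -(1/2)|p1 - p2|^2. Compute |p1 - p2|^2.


p1 - p2 = (-4, -1, -2)
|p1 - p2|^2 = (-4)^2 + (-1)^2 + (-2)^2
= 16 + 1 + 4
= 21


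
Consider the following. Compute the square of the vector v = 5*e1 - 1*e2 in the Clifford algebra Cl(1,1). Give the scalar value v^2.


v^2 = sum of c_i^2 * e_i^2
Positive signature terms (e_i^2 = +1): 5^2 = 25
Negative signature terms (e_j^2 = -1): (-1)^2 = 1
v^2 = 25 - 1 = 24


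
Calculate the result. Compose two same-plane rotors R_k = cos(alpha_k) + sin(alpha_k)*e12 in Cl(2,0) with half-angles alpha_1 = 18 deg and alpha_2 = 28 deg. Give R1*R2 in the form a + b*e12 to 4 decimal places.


Same-plane rotors commute and their half-angles add:
R1*R2 = cos(a1 + a2) + sin(a1 + a2)*e12.
a1 + a2 = 18 + 28 = 46 deg
cos(46 deg) = 0.6947
sin(46 deg) = 0.7193
R1*R2 = 0.6947 + 0.7193*e12


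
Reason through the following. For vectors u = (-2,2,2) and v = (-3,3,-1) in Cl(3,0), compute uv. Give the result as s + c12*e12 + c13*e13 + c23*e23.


In Cl(3,0): e_i^2 = 1, e_ie_j = -e_je_i for i != j.
Scalar part = u . v = (-2)*(-3) + 2*3 + 2*(-1)
= 6 + 6 + (-2) = 10
e12 coeff = (-2)*3 - 2*(-3) = -6 - (-6) = 0
e13 coeff = (-2)*(-1) - 2*(-3) = 2 - (-6) = 8
e23 coeff = 2*(-1) - 2*3 = -2 - 6 = -8
uv = 10 + 0*e12 + 8*e13 - 8*e23


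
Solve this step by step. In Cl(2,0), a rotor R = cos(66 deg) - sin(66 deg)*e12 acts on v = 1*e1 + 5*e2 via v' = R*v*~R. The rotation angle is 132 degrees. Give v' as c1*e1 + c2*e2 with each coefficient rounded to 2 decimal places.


Rotor R = cos(66deg) - sin(66deg)*e12
Rotation angle theta = 2 * 66 = 132 degrees
v' = R*v*~R rotates v by theta.
cos(132deg) = -0.6691, sin(132deg) = 0.7431
v'_1 = 1*cos(132deg) - 5*sin(132deg)
= 1*(-0.6691) - 5*0.7431
= -4.38
v'_2 = 1*sin(132deg) + 5*cos(132deg)
= 1*0.7431 + 5*(-0.6691)
= -2.60
v' = -4.38*e1 - 2.60*e2


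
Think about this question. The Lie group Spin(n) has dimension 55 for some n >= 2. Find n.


dim Spin(n) = dim so(n) = n(n-1)/2.
Solve n(n-1)/2 = 55, i.e. n^2 - n - 110 = 0.
Discriminant = 1 + 8*55 = 441
n = (1 + sqrt(441))/2 = (1 + 21)/2 = 11


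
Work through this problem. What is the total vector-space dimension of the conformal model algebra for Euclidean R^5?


The conformal model of R^5 uses Cl(6,1): the 5 Euclidean generators plus two extra orthogonal generators e+ (e+^2 = +1) and e- (e-^2 = -1), from which the null vectors e0, einf are built.
Number of generators m = 5 + 2 = 7.
dim Cl(p,q) = 2^m = 2^7 = 128


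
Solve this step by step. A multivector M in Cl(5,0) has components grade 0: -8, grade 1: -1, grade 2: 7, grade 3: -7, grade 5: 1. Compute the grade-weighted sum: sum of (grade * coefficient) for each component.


Grade-weighted sum = sum of grade_k * coefficient_k
0*(-8) = 0
1*(-1) = -1
2*7 = 14
3*(-7) = -21
5*1 = 5
Total = 0 + (-1) + 14 + (-21) + 5 = -3


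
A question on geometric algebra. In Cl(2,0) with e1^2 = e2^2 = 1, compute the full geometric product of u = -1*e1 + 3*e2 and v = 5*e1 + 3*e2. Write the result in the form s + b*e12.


Expand: (-1*e1 + 3*e2)(5*e1 + 3*e2)
= (-1)*5*e1e1 + (-1)*3*e1e2 + 3*5*e2e1 + 3*3*e2e2
Using e1^2 = e2^2 = 1, e2e1 = -e1e2:
Scalar part s = (-1)*5 + 3*3 = -5 + 9 = 4
Bivector part b = (-1)*3 - 3*5 = -3 - 15 = -18
uv = 4 - 18*e12


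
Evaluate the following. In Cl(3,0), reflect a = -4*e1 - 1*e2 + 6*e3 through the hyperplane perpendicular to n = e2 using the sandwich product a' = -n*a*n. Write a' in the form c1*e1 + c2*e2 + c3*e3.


Reflection formula: a' = -n*a*n, with n = e2 (unit vector, n^2 = 1).
For reflection through hyperplane perp to e2:
The component along e2 flips sign, others stay.
a = (-4, -1, 6)
a' = (-4, 1, 6)
a' = -4*e1 + 1*e2 + 6*e3


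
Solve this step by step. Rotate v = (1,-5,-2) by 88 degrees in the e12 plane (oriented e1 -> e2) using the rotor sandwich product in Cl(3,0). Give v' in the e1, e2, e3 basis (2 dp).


Rotor R = cos(44deg) - sin(44deg)*e12
Rotation angle theta = 2 * 44 = 88 degrees in the e12 plane (e1 -> e2).
The component perpendicular to the plane (e3) is invariant: v'_3 = v3 = -2.00
cos(88deg) = 0.0349, sin(88deg) = 0.9994
v'_1 = v1*cos(theta) - v2*sin(theta) = 1*0.0349 - (-5)*0.9994 = 5.03
v'_2 = v1*sin(theta) + v2*cos(theta) = 1*0.9994 + (-5)*0.0349 = 0.82
v' = 5.03*e1 + 0.82*e2 - 2.00*e3


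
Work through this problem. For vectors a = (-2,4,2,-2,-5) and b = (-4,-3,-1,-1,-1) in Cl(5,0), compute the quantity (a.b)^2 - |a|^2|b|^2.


a . b = (-2)*(-4) + 4*(-3) + 2*(-1) + (-2)*(-1) + (-5)*(-1)
= 8 + (-12) + (-2) + 2 + 5 = 1
|a|^2 = (-2)^2 + 4^2 + 2^2 + (-2)^2 + (-5)^2 = 53
|b|^2 = (-4)^2 + (-3)^2 + (-1)^2 + (-1)^2 + (-1)^2 = 28
(a.b)^2 = 1^2 = 1
|a|^2 * |b|^2 = 53 * 28 = 1484
Result = 1 - 1484 = -1483


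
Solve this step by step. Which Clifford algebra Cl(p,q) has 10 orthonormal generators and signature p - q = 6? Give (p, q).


We need p + q = 10 and p - q = 6.
Adding: 2p = 10 + 6 = 16, so p = 8.
Then q = 10 - 8 = 2.
(p, q) = (8, 2)


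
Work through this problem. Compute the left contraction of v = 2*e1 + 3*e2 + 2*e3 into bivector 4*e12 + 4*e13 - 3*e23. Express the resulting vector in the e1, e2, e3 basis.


Left contraction v _| B = <vB>_1 (grade-1 part of the geometric product vB).
Using e1_|e12 = e2, e2_|e12 = -e1, e1_|e13 = e3, e3_|e13 = -e1, e2_|e23 = e3, e3_|e23 = -e2:
e1 coeff: -v2*b12 - v3*b13 = -(3)*(4) - (2)*(4) = -20
e2 coeff: v1*b12 - v3*b23 = (2)*(4) - (2)*(-3) = 14
e3 coeff: v1*b13 + v2*b23 = (2)*(4) + (3)*(-3) = -1
v _| B = -20*e1 + 14*e2 - 1*e3


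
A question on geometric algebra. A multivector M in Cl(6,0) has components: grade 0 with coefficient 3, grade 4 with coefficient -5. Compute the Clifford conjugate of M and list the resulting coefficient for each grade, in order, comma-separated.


Clifford conjugate sign for grade k: (-1)^(k(k+1)/2)
Grade 0: (-1)^(0*1/2) = (-1)^0 = 1, coeff 3 -> 3
Grade 4: (-1)^(4*5/2) = (-1)^10 = 1, coeff -5 -> -5
Conjugated coefficients: 3, -5


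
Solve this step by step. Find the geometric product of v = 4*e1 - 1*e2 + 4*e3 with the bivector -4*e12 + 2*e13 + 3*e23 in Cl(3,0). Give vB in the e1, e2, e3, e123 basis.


vB has grade-1 (vector) and grade-3 (trivector) parts: vB = (v _| B) + (v ^ B).
Vector part <vB>_1:
  e1: -v2*b12 - v3*b13 = -(-1)*(-4) - (4)*(2) = -12
  e2: v1*b12 - v3*b23 = (4)*(-4) - (4)*(3) = -28
  e3: v1*b13 + v2*b23 = (4)*(2) + (-1)*(3) = 5
Trivector part <vB>_3:
  e123: v1*b23 - v2*b13 + v3*b12 = (4)*(3) - (-1)*(2) + (4)*(-4) = -2
vB = -12*e1 - 28*e2 + 5*e3 - 2*e123


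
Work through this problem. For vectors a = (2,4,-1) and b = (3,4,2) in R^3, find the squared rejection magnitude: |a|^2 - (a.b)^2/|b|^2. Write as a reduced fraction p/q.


|a|^2 = 2^2 + 4^2 + (-1)^2 = 21
|b|^2 = 3^2 + 4^2 + 2^2 = 29
a . b = 2*3 + 4*4 + (-1)*2 = 20
(a.b)^2 = 20^2 = 400
|rej|^2 = 21 - 400/29
= (609 - 400)/29
= 209/29
In lowest terms: 209/29


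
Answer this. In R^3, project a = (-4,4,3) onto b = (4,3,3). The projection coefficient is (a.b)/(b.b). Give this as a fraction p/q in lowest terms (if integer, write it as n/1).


Projection coefficient = (a . b) / (b . b)
a . b = (-4)*4 + 4*3 + 3*3
= -16 + 12 + 9 = 5
b . b = 4^2 + 3^2 + 3^2
= 16 + 9 + 9 = 34
Coefficient = 5/34
In lowest terms: 5/34


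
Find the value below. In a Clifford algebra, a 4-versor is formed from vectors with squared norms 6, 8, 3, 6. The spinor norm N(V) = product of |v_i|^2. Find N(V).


Spinor norm N(V) = |v1|^2 * |v2|^2 * ... * |v4|^2
= 6 * 8 * 3 * 6
Running product: 6, 48, 144, 864
N(V) = 864


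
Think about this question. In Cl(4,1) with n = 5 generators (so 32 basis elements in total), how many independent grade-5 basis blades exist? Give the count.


Number of grade-k basis blades in Cl(p,q) with n = p + q is C(n, k).
n = 4 + 1 = 5
C(5, 5) = 5! / (5! * 0!)
= 120 / (120 * 1)
= 1


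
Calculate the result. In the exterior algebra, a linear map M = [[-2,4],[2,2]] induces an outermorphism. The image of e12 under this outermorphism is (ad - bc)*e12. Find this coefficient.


The outermorphism of a linear map f sends e1^e2 to f(e1)^f(e2).
f(e1) = -2*e1 + 2*e2
f(e2) = 4*e1 + 2*e2
f(e1) ^ f(e2) = (-2*e1 + 2*e2) ^ (4*e1 + 2*e2)
= (-2)*2*e12 + 2*4*e21
= (-4 - 8)*e12
= -12*e12
Coefficient = -12


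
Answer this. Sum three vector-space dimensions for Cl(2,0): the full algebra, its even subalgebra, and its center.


n = 2 + 0 = 2
Total dim = 2^2 = 4
Even subalgebra dim = 2^1 = 2
n is even, so center dim = 1
Sum = 4 + 2 + 1 = 7


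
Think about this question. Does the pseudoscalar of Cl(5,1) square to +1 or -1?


The pseudoscalar I = e1...e_n (product of all n generators) of Cl(p,q) satisfies I^2 = (-1)^(q + n(n-1)/2).
p = 5, q = 1, n = p + q = 6
n(n-1)/2 = 6 * 5 / 2 = 15
Exponent = q + n(n-1)/2 = 1 + 15 = 16
I^2 = (-1)^16 = +1


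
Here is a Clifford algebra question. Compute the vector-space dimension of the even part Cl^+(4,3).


Even subalgebra dimension = 2^(n-1)
n = 4 + 3 = 7
2^(7 - 1) = 2^6 = 64
Verification: sum of C(7,k) for even k = 1 + 21 + 35 + 7 = 64
Result = 64


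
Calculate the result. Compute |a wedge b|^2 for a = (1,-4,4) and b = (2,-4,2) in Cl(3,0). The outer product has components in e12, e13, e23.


a wedge b = (a1*b2 - a2*b1)*e12 + (a1*b3 - a3*b1)*e13 + (a2*b3 - a3*b2)*e23
e12 coeff: 1*(-4) - (-4)*2 = -4 - (-8) = 4
e13 coeff: 1*2 - 4*2 = 2 - 8 = -6
e23 coeff: (-4)*2 - 4*(-4) = -8 - (-16) = 8
|a wedge b|^2 = 4^2 + (-6)^2 + 8^2
= 16 + 36 + 64
= 116


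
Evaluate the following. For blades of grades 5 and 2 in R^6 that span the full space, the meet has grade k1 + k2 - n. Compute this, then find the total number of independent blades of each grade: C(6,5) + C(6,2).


Meet grade = grade(A) + grade(B) - n
= 5 + 2 - 6 = 1
C(6,5) = 6
C(6,2) = 15
dim_A + dim_B = 6 + 15 = 21


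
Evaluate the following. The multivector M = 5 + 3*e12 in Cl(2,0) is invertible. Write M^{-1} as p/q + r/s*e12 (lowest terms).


M = 5 + 3*e12, where e12^2 = -1.
Since M commutes with its reverse ~M = a - b*e12, M * ~M = a^2 - b^2*e12^2 = a^2 + b^2.
So M^{-1} = ~M / (a^2 + b^2) = (a - b*e12)/(a^2 + b^2).
a^2 + b^2 = 25 + 9 = 34
Scalar part = 5/34 = 5/34
Bivector coeff = -3/34 = -3/34
M^{-1} = 5/34 - 3/34*e12


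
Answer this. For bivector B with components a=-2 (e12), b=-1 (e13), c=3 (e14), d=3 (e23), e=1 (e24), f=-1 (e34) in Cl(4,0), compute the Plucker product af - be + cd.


Plucker relation: af - be + cd
a*f = (-2)*(-1) = 2
b*e = (-1)*1 = -1
c*d = 3*3 = 9
af - be + cd = 2 - (-1) + 9
= 12


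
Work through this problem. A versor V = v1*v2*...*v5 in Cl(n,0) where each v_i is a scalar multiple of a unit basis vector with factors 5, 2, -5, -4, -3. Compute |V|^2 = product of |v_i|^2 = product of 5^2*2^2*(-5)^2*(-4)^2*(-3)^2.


Each vector v_i has |v_i|^2 = s_i^2
Squared scales: 5^2 = 25, 2^2 = 4, (-5)^2 = 25, (-4)^2 = 16, (-3)^2 = 9
|V|^2 = 25 * 4 * 25 * 16 * 9
= 360000


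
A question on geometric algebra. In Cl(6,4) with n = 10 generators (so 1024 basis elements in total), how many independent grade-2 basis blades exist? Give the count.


Number of grade-k basis blades in Cl(p,q) with n = p + q is C(n, k).
n = 6 + 4 = 10
C(10, 2) = 10! / (2! * 8!)
= 3628800 / (2 * 40320)
= 45


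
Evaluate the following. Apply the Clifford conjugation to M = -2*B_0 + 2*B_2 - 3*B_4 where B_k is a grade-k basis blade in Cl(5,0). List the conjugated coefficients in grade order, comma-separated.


Clifford conjugate sign for grade k: (-1)^(k(k+1)/2)
Grade 0: (-1)^(0*1/2) = (-1)^0 = 1, coeff -2 -> -2
Grade 2: (-1)^(2*3/2) = (-1)^3 = -1, coeff 2 -> -2
Grade 4: (-1)^(4*5/2) = (-1)^10 = 1, coeff -3 -> -3
Conjugated coefficients: -2, -2, -3


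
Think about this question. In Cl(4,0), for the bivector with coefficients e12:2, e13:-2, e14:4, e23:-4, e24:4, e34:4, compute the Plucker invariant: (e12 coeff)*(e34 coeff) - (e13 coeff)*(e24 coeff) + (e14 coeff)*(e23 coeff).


Plucker relation: af - be + cd
a*f = 2*4 = 8
b*e = (-2)*4 = -8
c*d = 4*(-4) = -16
af - be + cd = 8 - (-8) + (-16)
= 0


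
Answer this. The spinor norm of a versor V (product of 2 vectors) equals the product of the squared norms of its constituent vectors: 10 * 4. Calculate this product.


Spinor norm N(V) = |v1|^2 * |v2|^2 * ... * |v2|^2
= 10 * 4
Running product: 10, 40
N(V) = 40


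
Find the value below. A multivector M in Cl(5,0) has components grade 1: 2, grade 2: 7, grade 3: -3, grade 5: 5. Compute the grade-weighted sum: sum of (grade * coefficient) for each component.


Grade-weighted sum = sum of grade_k * coefficient_k
1*2 = 2
2*7 = 14
3*(-3) = -9
5*5 = 25
Total = 2 + 14 + (-9) + 25 = 32


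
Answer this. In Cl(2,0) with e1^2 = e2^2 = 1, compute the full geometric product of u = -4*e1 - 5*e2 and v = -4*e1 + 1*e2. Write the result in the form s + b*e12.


Expand: (-4*e1 - 5*e2)(-4*e1 + 1*e2)
= (-4)*(-4)*e1e1 + (-4)*1*e1e2 + (-5)*(-4)*e2e1 + (-5)*1*e2e2
Using e1^2 = e2^2 = 1, e2e1 = -e1e2:
Scalar part s = (-4)*(-4) + (-5)*1 = 16 + (-5) = 11
Bivector part b = (-4)*1 - (-5)*(-4) = -4 - 20 = -24
uv = 11 - 24*e12


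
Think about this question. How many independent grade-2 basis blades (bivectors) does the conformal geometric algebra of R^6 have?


The conformal model of R^6 uses Cl(7,1) with m = 6 + 2 = 8 generators.
Number of grade-2 blades = C(m, 2) = C(8, 2)
= 8*7/2 = 28


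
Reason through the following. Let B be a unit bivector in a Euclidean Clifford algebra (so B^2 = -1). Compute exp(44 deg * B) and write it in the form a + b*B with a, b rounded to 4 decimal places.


For a unit bivector B with B^2 = -1, the exponential series gives
e^(theta*B) = cos(theta) + sin(theta)*B (the GA analogue of Euler's formula).
theta = 44 degrees = 0.767945 rad
cos(44 deg) = 0.7193
sin(44 deg) = 0.6947
exp(theta*B) = 0.7193 + 0.6947*B


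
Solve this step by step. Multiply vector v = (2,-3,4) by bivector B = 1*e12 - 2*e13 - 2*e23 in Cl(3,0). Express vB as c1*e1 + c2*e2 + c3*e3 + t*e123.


vB has grade-1 (vector) and grade-3 (trivector) parts: vB = (v _| B) + (v ^ B).
Vector part <vB>_1:
  e1: -v2*b12 - v3*b13 = -(-3)*(1) - (4)*(-2) = 11
  e2: v1*b12 - v3*b23 = (2)*(1) - (4)*(-2) = 10
  e3: v1*b13 + v2*b23 = (2)*(-2) + (-3)*(-2) = 2
Trivector part <vB>_3:
  e123: v1*b23 - v2*b13 + v3*b12 = (2)*(-2) - (-3)*(-2) + (4)*(1) = -6
vB = 11*e1 + 10*e2 + 2*e3 - 6*e123


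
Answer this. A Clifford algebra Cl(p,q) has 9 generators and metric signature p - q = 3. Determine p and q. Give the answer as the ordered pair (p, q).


We need p + q = 9 and p - q = 3.
Adding: 2p = 9 + 3 = 12, so p = 6.
Then q = 9 - 6 = 3.
(p, q) = (6, 3)


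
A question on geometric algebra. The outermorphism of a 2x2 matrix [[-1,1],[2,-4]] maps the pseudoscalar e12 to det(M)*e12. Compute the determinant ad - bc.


The outermorphism of a linear map f sends e1^e2 to f(e1)^f(e2).
f(e1) = -1*e1 + 2*e2
f(e2) = 1*e1 - 4*e2
f(e1) ^ f(e2) = (-1*e1 + 2*e2) ^ (1*e1 - 4*e2)
= (-1)*(-4)*e12 + 2*1*e21
= (4 - 2)*e12
= 2*e12
Coefficient = 2


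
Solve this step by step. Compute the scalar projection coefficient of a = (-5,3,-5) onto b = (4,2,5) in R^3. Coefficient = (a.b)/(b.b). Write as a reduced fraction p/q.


Projection coefficient = (a . b) / (b . b)
a . b = (-5)*4 + 3*2 + (-5)*5
= -20 + 6 + (-25) = -39
b . b = 4^2 + 2^2 + 5^2
= 16 + 4 + 25 = 45
Coefficient = -39/45
In lowest terms: -13/15


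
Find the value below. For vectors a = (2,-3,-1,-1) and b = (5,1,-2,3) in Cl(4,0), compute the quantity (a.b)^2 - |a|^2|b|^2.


a . b = 2*5 + (-3)*1 + (-1)*(-2) + (-1)*3
= 10 + (-3) + 2 + (-3) = 6
|a|^2 = 2^2 + (-3)^2 + (-1)^2 + (-1)^2 = 15
|b|^2 = 5^2 + 1^2 + (-2)^2 + 3^2 = 39
(a.b)^2 = 6^2 = 36
|a|^2 * |b|^2 = 15 * 39 = 585
Result = 36 - 585 = -549


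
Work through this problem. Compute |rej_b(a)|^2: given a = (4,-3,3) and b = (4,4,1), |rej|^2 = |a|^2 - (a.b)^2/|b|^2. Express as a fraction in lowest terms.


|a|^2 = 4^2 + (-3)^2 + 3^2 = 34
|b|^2 = 4^2 + 4^2 + 1^2 = 33
a . b = 4*4 + (-3)*4 + 3*1 = 7
(a.b)^2 = 7^2 = 49
|rej|^2 = 34 - 49/33
= (1122 - 49)/33
= 1073/33
In lowest terms: 1073/33


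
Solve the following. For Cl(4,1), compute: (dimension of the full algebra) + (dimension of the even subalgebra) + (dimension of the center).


n = 4 + 1 = 5
Total dim = 2^5 = 32
Even subalgebra dim = 2^4 = 16
n is odd, so center dim = 2
Sum = 32 + 16 + 2 = 50


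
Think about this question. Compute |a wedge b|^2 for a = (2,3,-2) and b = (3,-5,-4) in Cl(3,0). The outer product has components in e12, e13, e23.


a wedge b = (a1*b2 - a2*b1)*e12 + (a1*b3 - a3*b1)*e13 + (a2*b3 - a3*b2)*e23
e12 coeff: 2*(-5) - 3*3 = -10 - 9 = -19
e13 coeff: 2*(-4) - (-2)*3 = -8 - (-6) = -2
e23 coeff: 3*(-4) - (-2)*(-5) = -12 - 10 = -22
|a wedge b|^2 = (-19)^2 + (-2)^2 + (-22)^2
= 361 + 4 + 484
= 849


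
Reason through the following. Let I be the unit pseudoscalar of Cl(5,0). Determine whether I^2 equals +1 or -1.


The pseudoscalar I = e1...e_n (product of all n generators) of Cl(p,q) satisfies I^2 = (-1)^(q + n(n-1)/2).
p = 5, q = 0, n = p + q = 5
n(n-1)/2 = 5 * 4 / 2 = 10
Exponent = q + n(n-1)/2 = 0 + 10 = 10
I^2 = (-1)^10 = +1


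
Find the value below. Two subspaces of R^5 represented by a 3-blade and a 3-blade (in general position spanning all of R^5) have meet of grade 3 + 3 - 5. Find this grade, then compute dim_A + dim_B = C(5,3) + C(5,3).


Meet grade = grade(A) + grade(B) - n
= 3 + 3 - 5 = 1
C(5,3) = 10
C(5,3) = 10
dim_A + dim_B = 10 + 10 = 20


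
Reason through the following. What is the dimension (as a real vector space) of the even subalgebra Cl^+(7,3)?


Even subalgebra dimension = 2^(n-1)
n = 7 + 3 = 10
2^(10 - 1) = 2^9 = 512
Verification: sum of C(10,k) for even k = 1 + 45 + 210 + 210 + 45 + 1 = 512
Result = 512


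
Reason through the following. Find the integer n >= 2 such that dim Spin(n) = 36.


dim Spin(n) = dim so(n) = n(n-1)/2.
Solve n(n-1)/2 = 36, i.e. n^2 - n - 72 = 0.
Discriminant = 1 + 8*36 = 289
n = (1 + sqrt(289))/2 = (1 + 17)/2 = 9


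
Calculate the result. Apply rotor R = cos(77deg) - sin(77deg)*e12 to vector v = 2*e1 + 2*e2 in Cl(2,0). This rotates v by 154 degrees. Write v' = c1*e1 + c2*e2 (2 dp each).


Rotor R = cos(77deg) - sin(77deg)*e12
Rotation angle theta = 2 * 77 = 154 degrees
v' = R*v*~R rotates v by theta.
cos(154deg) = -0.8988, sin(154deg) = 0.4384
v'_1 = 2*cos(154deg) - 2*sin(154deg)
= 2*(-0.8988) - 2*0.4384
= -2.67
v'_2 = 2*sin(154deg) + 2*cos(154deg)
= 2*0.4384 + 2*(-0.8988)
= -0.92
v' = -2.67*e1 - 0.92*e2


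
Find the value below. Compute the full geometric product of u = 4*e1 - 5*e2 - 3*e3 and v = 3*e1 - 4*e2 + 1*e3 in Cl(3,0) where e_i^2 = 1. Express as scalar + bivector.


In Cl(3,0): e_i^2 = 1, e_ie_j = -e_je_i for i != j.
Scalar part = u . v = 4*3 + (-5)*(-4) + (-3)*1
= 12 + 20 + (-3) = 29
e12 coeff = 4*(-4) - (-5)*3 = -16 - (-15) = -1
e13 coeff = 4*1 - (-3)*3 = 4 - (-9) = 13
e23 coeff = (-5)*1 - (-3)*(-4) = -5 - 12 = -17
uv = 29 - 1*e12 + 13*e13 - 17*e23


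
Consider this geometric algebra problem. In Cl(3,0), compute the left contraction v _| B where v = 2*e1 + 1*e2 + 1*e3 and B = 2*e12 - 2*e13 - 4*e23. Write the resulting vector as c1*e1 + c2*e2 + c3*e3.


Left contraction v _| B = <vB>_1 (grade-1 part of the geometric product vB).
Using e1_|e12 = e2, e2_|e12 = -e1, e1_|e13 = e3, e3_|e13 = -e1, e2_|e23 = e3, e3_|e23 = -e2:
e1 coeff: -v2*b12 - v3*b13 = -(1)*(2) - (1)*(-2) = 0
e2 coeff: v1*b12 - v3*b23 = (2)*(2) - (1)*(-4) = 8
e3 coeff: v1*b13 + v2*b23 = (2)*(-2) + (1)*(-4) = -8
v _| B = 0*e1 + 8*e2 - 8*e3


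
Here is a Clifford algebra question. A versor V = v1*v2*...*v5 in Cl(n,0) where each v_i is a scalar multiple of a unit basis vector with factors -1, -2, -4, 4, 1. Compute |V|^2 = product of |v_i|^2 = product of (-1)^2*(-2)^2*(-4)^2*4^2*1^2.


Each vector v_i has |v_i|^2 = s_i^2
Squared scales: (-1)^2 = 1, (-2)^2 = 4, (-4)^2 = 16, 4^2 = 16, 1^2 = 1
|V|^2 = 1 * 4 * 16 * 16 * 1
= 1024


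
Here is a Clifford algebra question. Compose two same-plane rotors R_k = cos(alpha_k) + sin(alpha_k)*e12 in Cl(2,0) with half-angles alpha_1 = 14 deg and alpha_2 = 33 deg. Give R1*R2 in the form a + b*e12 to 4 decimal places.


Same-plane rotors commute and their half-angles add:
R1*R2 = cos(a1 + a2) + sin(a1 + a2)*e12.
a1 + a2 = 14 + 33 = 47 deg
cos(47 deg) = 0.6820
sin(47 deg) = 0.7314
R1*R2 = 0.6820 + 0.7314*e12


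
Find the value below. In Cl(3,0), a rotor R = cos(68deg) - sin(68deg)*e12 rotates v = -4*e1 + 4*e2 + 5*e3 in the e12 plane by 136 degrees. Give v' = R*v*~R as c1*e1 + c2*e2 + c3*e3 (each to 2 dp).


Rotor R = cos(68deg) - sin(68deg)*e12
Rotation angle theta = 2 * 68 = 136 degrees in the e12 plane (e1 -> e2).
The component perpendicular to the plane (e3) is invariant: v'_3 = v3 = 5.00
cos(136deg) = -0.7193, sin(136deg) = 0.6947
v'_1 = v1*cos(theta) - v2*sin(theta) = -4*(-0.7193) - 4*0.6947 = 0.10
v'_2 = v1*sin(theta) + v2*cos(theta) = -4*0.6947 + 4*(-0.7193) = -5.66
v' = 0.10*e1 - 5.66*e2 + 5.00*e3


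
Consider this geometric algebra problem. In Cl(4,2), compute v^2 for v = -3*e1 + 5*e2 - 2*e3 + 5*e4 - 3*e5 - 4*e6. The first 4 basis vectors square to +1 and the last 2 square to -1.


v^2 = sum of c_i^2 * e_i^2
Positive signature terms (e_i^2 = +1): (-3)^2 + 5^2 + (-2)^2 + 5^2 = 63
Negative signature terms (e_j^2 = -1): (-3)^2 + (-4)^2 = 25
v^2 = 63 - 25 = 38


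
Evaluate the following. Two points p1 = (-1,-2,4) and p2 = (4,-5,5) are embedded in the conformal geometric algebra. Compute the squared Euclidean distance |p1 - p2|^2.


p1 - p2 = (-5, 3, -1)
|p1 - p2|^2 = (-5)^2 + 3^2 + (-1)^2
= 25 + 9 + 1
= 35


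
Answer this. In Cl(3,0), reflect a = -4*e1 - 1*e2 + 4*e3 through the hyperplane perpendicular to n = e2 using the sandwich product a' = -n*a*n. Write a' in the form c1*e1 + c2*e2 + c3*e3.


Reflection formula: a' = -n*a*n, with n = e2 (unit vector, n^2 = 1).
For reflection through hyperplane perp to e2:
The component along e2 flips sign, others stay.
a = (-4, -1, 4)
a' = (-4, 1, 4)
a' = -4*e1 + 1*e2 + 4*e3


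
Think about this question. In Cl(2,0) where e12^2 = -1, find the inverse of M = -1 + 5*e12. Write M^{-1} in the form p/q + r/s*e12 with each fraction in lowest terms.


M = -1 + 5*e12, where e12^2 = -1.
Since M commutes with its reverse ~M = a - b*e12, M * ~M = a^2 - b^2*e12^2 = a^2 + b^2.
So M^{-1} = ~M / (a^2 + b^2) = (a - b*e12)/(a^2 + b^2).
a^2 + b^2 = 1 + 25 = 26
Scalar part = -1/26 = -1/26
Bivector coeff = -5/26 = -5/26
M^{-1} = -1/26 - 5/26*e12


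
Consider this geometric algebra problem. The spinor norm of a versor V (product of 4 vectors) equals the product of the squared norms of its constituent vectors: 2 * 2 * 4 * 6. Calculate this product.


Spinor norm N(V) = |v1|^2 * |v2|^2 * ... * |v4|^2
= 2 * 2 * 4 * 6
Running product: 2, 4, 16, 96
N(V) = 96


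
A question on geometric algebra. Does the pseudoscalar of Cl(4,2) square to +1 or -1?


The pseudoscalar I = e1...e_n (product of all n generators) of Cl(p,q) satisfies I^2 = (-1)^(q + n(n-1)/2).
p = 4, q = 2, n = p + q = 6
n(n-1)/2 = 6 * 5 / 2 = 15
Exponent = q + n(n-1)/2 = 2 + 15 = 17
I^2 = (-1)^17 = -1


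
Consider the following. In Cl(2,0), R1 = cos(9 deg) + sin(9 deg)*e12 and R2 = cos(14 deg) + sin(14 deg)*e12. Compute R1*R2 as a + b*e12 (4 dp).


Same-plane rotors commute and their half-angles add:
R1*R2 = cos(a1 + a2) + sin(a1 + a2)*e12.
a1 + a2 = 9 + 14 = 23 deg
cos(23 deg) = 0.9205
sin(23 deg) = 0.3907
R1*R2 = 0.9205 + 0.3907*e12


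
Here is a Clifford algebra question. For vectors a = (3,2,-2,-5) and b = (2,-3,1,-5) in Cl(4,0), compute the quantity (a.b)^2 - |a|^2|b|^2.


a . b = 3*2 + 2*(-3) + (-2)*1 + (-5)*(-5)
= 6 + (-6) + (-2) + 25 = 23
|a|^2 = 3^2 + 2^2 + (-2)^2 + (-5)^2 = 42
|b|^2 = 2^2 + (-3)^2 + 1^2 + (-5)^2 = 39
(a.b)^2 = 23^2 = 529
|a|^2 * |b|^2 = 42 * 39 = 1638
Result = 529 - 1638 = -1109


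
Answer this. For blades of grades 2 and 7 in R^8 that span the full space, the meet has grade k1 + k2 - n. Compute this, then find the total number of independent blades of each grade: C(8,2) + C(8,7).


Meet grade = grade(A) + grade(B) - n
= 2 + 7 - 8 = 1
C(8,2) = 28
C(8,7) = 8
dim_A + dim_B = 28 + 8 = 36


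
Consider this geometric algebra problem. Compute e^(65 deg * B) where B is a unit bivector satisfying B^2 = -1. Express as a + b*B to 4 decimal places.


For a unit bivector B with B^2 = -1, the exponential series gives
e^(theta*B) = cos(theta) + sin(theta)*B (the GA analogue of Euler's formula).
theta = 65 degrees = 1.134464 rad
cos(65 deg) = 0.4226
sin(65 deg) = 0.9063
exp(theta*B) = 0.4226 + 0.9063*B


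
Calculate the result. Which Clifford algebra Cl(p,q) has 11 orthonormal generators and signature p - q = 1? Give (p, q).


We need p + q = 11 and p - q = 1.
Adding: 2p = 11 + 1 = 12, so p = 6.
Then q = 11 - 6 = 5.
(p, q) = (6, 5)


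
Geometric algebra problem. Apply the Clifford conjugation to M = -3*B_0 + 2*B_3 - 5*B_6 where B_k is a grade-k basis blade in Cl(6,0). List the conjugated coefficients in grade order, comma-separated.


Clifford conjugate sign for grade k: (-1)^(k(k+1)/2)
Grade 0: (-1)^(0*1/2) = (-1)^0 = 1, coeff -3 -> -3
Grade 3: (-1)^(3*4/2) = (-1)^6 = 1, coeff 2 -> 2
Grade 6: (-1)^(6*7/2) = (-1)^21 = -1, coeff -5 -> 5
Conjugated coefficients: -3, 2, 5


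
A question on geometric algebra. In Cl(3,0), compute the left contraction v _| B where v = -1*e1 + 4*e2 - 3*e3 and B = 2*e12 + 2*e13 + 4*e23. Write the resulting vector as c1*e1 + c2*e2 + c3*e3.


Left contraction v _| B = <vB>_1 (grade-1 part of the geometric product vB).
Using e1_|e12 = e2, e2_|e12 = -e1, e1_|e13 = e3, e3_|e13 = -e1, e2_|e23 = e3, e3_|e23 = -e2:
e1 coeff: -v2*b12 - v3*b13 = -(4)*(2) - (-3)*(2) = -2
e2 coeff: v1*b12 - v3*b23 = (-1)*(2) - (-3)*(4) = 10
e3 coeff: v1*b13 + v2*b23 = (-1)*(2) + (4)*(4) = 14
v _| B = -2*e1 + 10*e2 + 14*e3


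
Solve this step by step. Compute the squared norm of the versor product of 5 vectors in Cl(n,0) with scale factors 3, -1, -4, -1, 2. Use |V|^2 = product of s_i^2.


Each vector v_i has |v_i|^2 = s_i^2
Squared scales: 3^2 = 9, (-1)^2 = 1, (-4)^2 = 16, (-1)^2 = 1, 2^2 = 4
|V|^2 = 9 * 1 * 16 * 1 * 4
= 576


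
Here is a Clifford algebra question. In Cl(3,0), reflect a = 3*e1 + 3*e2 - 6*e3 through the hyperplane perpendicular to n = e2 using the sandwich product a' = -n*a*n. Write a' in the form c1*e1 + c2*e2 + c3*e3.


Reflection formula: a' = -n*a*n, with n = e2 (unit vector, n^2 = 1).
For reflection through hyperplane perp to e2:
The component along e2 flips sign, others stay.
a = (3, 3, -6)
a' = (3, -3, -6)
a' = 3*e1 - 3*e2 - 6*e3


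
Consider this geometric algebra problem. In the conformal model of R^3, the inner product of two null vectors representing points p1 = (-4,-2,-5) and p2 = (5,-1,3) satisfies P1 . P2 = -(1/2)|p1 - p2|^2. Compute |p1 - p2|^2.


p1 - p2 = (-9, -1, -8)
|p1 - p2|^2 = (-9)^2 + (-1)^2 + (-8)^2
= 81 + 1 + 64
= 146


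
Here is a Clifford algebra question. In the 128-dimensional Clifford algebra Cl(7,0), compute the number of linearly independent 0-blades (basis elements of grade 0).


Number of grade-k basis blades in Cl(p,q) with n = p + q is C(n, k).
n = 7 + 0 = 7
C(7, 0) = 7! / (0! * 7!)
= 5040 / (1 * 5040)
= 1


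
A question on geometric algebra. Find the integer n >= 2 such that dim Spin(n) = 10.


dim Spin(n) = dim so(n) = n(n-1)/2.
Solve n(n-1)/2 = 10, i.e. n^2 - n - 20 = 0.
Discriminant = 1 + 8*10 = 81
n = (1 + sqrt(81))/2 = (1 + 9)/2 = 5


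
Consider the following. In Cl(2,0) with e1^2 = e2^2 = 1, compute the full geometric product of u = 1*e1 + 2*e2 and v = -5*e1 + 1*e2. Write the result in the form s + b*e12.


Expand: (1*e1 + 2*e2)(-5*e1 + 1*e2)
= 1*(-5)*e1e1 + 1*1*e1e2 + 2*(-5)*e2e1 + 2*1*e2e2
Using e1^2 = e2^2 = 1, e2e1 = -e1e2:
Scalar part s = 1*(-5) + 2*1 = -5 + 2 = -3
Bivector part b = 1*1 - 2*(-5) = 1 - (-10) = 11
uv = -3 + 11*e12


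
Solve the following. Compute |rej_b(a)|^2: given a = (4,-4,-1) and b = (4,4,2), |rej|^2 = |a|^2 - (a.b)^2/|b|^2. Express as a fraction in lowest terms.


|a|^2 = 4^2 + (-4)^2 + (-1)^2 = 33
|b|^2 = 4^2 + 4^2 + 2^2 = 36
a . b = 4*4 + (-4)*4 + (-1)*2 = -2
(a.b)^2 = (-2)^2 = 4
|rej|^2 = 33 - 4/36
= (1188 - 4)/36
= 1184/36
In lowest terms: 296/9


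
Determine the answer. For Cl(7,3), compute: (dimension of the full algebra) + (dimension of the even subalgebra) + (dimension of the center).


n = 7 + 3 = 10
Total dim = 2^10 = 1024
Even subalgebra dim = 2^9 = 512
n is even, so center dim = 1
Sum = 1024 + 512 + 1 = 1537


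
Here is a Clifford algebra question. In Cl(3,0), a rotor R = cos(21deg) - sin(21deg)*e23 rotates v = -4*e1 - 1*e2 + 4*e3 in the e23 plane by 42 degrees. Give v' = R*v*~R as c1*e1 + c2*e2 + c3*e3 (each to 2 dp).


Rotor R = cos(21deg) - sin(21deg)*e23
Rotation angle theta = 2 * 21 = 42 degrees in the e23 plane (e2 -> e3).
The component perpendicular to the plane (e1) is invariant: v'_1 = v1 = -4.00
cos(42deg) = 0.7431, sin(42deg) = 0.6691
v'_2 = v2*cos(theta) - v3*sin(theta) = -1*0.7431 - 4*0.6691 = -3.42
v'_3 = v2*sin(theta) + v3*cos(theta) = -1*0.6691 + 4*0.7431 = 2.30
v' = -4.00*e1 - 3.42*e2 + 2.30*e3
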